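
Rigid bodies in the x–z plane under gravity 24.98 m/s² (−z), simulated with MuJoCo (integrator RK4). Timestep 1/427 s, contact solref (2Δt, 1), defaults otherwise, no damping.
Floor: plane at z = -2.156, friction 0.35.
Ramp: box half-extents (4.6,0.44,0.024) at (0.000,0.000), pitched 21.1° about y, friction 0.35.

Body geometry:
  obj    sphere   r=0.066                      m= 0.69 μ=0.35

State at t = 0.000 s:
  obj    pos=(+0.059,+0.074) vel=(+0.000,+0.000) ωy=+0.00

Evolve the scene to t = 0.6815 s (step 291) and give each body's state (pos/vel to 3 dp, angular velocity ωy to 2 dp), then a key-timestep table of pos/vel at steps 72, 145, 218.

State at t = 0.6815 s:
  obj    pos=(+1.451,-0.463) vel=(+4.084,-1.576) ωy=+66.32

Key-timestep trajectory:
   step    t(s)  obj.x    obj.z    obj.vx   obj.vz 
     72  0.1686   +0.144  +0.041  +1.011  -0.390
    145  0.3396   +0.405  -0.060  +2.035  -0.785
    218  0.5105   +0.840  -0.228  +3.060  -1.181


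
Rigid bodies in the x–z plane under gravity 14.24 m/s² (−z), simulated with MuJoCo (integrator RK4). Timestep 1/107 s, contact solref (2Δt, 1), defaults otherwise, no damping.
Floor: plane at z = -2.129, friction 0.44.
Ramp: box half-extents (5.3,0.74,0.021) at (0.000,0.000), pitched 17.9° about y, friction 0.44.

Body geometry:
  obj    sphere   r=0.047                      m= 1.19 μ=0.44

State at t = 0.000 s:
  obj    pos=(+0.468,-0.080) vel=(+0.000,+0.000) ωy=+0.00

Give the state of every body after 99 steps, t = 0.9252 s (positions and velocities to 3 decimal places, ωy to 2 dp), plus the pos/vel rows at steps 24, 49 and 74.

State at t = 0.9252 s:
  obj    pos=(+1.741,-0.491) vel=(+2.752,-0.889) ωy=+61.54

Key-timestep trajectory:
   step    t(s)  obj.x    obj.z    obj.vx   obj.vz 
     24  0.2243   +0.543  -0.104  +0.667  -0.216
     49  0.4579   +0.780  -0.181  +1.362  -0.440
     74  0.6916   +1.179  -0.310  +2.057  -0.664


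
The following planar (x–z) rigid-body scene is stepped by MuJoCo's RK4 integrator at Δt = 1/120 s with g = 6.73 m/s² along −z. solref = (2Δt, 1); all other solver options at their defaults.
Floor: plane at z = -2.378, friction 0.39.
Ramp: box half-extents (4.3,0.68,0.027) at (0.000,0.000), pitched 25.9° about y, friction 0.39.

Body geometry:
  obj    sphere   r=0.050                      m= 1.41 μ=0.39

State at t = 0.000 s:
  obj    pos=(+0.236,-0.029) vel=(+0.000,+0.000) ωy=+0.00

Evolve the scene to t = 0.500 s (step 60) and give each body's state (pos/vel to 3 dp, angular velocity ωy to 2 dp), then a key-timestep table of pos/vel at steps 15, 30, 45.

State at t = 0.500 s:
  obj    pos=(+0.472,-0.144) vel=(+0.945,-0.459) ωy=+20.99

Key-timestep trajectory:
   step    t(s)  obj.x    obj.z    obj.vx   obj.vz 
     15  0.1250   +0.251  -0.036  +0.236  -0.115
     30  0.2500   +0.295  -0.058  +0.472  -0.229
     45  0.3750   +0.369  -0.094  +0.708  -0.344


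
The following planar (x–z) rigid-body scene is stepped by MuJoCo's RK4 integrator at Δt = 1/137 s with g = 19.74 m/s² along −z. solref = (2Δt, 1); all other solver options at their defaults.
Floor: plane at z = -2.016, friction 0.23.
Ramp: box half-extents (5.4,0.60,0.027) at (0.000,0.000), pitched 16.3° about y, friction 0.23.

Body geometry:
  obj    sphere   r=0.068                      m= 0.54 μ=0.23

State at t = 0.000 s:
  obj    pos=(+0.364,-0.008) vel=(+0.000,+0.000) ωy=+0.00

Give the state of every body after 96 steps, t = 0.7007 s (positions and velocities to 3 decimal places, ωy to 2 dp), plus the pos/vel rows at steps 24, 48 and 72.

State at t = 0.7007 s:
  obj    pos=(+1.297,-0.280) vel=(+2.662,-0.778) ωy=+40.77

Key-timestep trajectory:
   step    t(s)  obj.x    obj.z    obj.vx   obj.vz 
     24  0.1752   +0.422  -0.025  +0.666  -0.195
     48  0.3504   +0.597  -0.076  +1.331  -0.389
     72  0.5255   +0.889  -0.161  +1.996  -0.584


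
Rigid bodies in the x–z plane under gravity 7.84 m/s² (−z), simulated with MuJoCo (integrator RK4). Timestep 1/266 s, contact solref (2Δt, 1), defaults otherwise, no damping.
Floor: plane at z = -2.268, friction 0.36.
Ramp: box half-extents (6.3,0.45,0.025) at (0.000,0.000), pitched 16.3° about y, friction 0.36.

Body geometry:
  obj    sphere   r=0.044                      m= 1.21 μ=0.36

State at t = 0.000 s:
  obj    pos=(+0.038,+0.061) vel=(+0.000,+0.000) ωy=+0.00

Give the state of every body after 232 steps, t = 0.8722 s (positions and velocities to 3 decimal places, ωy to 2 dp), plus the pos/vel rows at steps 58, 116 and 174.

State at t = 0.8722 s:
  obj    pos=(+0.612,-0.107) vel=(+1.316,-0.385) ωy=+31.15

Key-timestep trajectory:
   step    t(s)  obj.x    obj.z    obj.vx   obj.vz 
     58  0.2180   +0.074  +0.050  +0.329  -0.096
    116  0.4361   +0.181  +0.019  +0.658  -0.192
    174  0.6541   +0.361  -0.034  +0.987  -0.289


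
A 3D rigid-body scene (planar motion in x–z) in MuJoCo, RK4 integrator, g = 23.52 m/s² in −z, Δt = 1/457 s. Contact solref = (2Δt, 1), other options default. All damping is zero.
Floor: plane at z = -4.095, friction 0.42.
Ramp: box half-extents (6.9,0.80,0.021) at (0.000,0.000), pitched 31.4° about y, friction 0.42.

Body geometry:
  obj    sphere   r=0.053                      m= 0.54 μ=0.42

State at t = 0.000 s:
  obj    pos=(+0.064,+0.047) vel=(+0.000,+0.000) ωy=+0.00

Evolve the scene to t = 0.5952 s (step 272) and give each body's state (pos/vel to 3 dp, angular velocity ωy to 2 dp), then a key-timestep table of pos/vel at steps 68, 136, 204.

State at t = 0.5952 s:
  obj    pos=(+1.388,-0.760) vel=(+4.447,-2.714) ωy=+98.28

Key-timestep trajectory:
   step    t(s)  obj.x    obj.z    obj.vx   obj.vz 
     68  0.1488   +0.147  -0.003  +1.112  -0.679
    136  0.2976   +0.395  -0.155  +2.223  -1.357
    204  0.4464   +0.809  -0.407  +3.335  -2.036


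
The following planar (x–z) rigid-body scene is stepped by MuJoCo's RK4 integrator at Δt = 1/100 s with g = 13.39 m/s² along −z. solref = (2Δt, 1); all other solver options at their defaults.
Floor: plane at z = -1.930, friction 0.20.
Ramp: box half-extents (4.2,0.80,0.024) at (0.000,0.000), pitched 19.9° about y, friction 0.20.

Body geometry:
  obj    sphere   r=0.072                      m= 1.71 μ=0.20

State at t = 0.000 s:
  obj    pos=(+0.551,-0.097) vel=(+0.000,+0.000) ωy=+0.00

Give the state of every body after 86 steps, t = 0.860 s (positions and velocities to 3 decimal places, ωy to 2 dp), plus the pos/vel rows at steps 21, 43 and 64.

State at t = 0.860 s:
  obj    pos=(+1.683,-0.507) vel=(+2.633,-0.953) ωy=+38.87

Key-timestep trajectory:
   step    t(s)  obj.x    obj.z    obj.vx   obj.vz 
     21  0.2100   +0.619  -0.122  +0.643  -0.233
     43  0.4300   +0.834  -0.200  +1.316  -0.477
     64  0.6400   +1.178  -0.324  +1.959  -0.709


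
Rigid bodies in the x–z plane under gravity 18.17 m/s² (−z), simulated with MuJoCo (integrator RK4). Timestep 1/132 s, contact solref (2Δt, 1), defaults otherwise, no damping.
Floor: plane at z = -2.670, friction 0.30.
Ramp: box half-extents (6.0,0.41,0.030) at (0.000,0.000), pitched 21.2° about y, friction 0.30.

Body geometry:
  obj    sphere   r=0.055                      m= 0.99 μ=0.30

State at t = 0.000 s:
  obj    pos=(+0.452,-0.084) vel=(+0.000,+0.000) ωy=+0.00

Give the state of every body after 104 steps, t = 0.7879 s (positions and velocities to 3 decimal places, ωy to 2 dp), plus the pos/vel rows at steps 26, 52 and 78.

State at t = 0.7879 s:
  obj    pos=(+1.810,-0.611) vel=(+3.447,-1.337) ωy=+67.21

Key-timestep trajectory:
   step    t(s)  obj.x    obj.z    obj.vx   obj.vz 
     26  0.1970   +0.537  -0.117  +0.862  -0.334
     52  0.3939   +0.792  -0.216  +1.724  -0.669
     78  0.5909   +1.216  -0.381  +2.586  -1.003


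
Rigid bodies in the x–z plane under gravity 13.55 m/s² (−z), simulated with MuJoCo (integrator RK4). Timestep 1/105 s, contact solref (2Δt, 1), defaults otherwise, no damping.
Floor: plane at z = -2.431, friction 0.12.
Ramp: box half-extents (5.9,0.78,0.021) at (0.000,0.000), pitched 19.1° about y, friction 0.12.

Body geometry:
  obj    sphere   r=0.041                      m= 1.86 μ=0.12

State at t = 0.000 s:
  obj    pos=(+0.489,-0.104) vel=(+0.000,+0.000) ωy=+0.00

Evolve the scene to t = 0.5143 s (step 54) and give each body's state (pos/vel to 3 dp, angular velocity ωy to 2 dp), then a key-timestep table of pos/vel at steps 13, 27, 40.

State at t = 0.5143 s:
  obj    pos=(+0.885,-0.241) vel=(+1.540,-0.533) ωy=+39.68

Key-timestep trajectory:
   step    t(s)  obj.x    obj.z    obj.vx   obj.vz 
     13  0.1238   +0.512  -0.112  +0.371  -0.128
     27  0.2571   +0.588  -0.138  +0.770  -0.267
     40  0.3810   +0.706  -0.179  +1.141  -0.395


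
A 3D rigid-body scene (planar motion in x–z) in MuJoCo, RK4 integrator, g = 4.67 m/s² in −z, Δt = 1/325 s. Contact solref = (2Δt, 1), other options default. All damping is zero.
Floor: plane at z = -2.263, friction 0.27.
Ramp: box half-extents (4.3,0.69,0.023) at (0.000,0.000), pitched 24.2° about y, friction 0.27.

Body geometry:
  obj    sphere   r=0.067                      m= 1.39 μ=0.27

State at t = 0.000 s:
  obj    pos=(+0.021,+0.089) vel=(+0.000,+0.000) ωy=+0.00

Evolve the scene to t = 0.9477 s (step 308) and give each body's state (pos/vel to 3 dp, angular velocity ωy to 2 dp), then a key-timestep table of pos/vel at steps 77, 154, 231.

State at t = 0.9477 s:
  obj    pos=(+0.581,-0.163) vel=(+1.182,-0.531) ωy=+19.34

Key-timestep trajectory:
   step    t(s)  obj.x    obj.z    obj.vx   obj.vz 
     77  0.2369   +0.056  +0.073  +0.296  -0.133
    154  0.4738   +0.161  +0.026  +0.591  -0.266
    231  0.7108   +0.336  -0.052  +0.887  -0.398


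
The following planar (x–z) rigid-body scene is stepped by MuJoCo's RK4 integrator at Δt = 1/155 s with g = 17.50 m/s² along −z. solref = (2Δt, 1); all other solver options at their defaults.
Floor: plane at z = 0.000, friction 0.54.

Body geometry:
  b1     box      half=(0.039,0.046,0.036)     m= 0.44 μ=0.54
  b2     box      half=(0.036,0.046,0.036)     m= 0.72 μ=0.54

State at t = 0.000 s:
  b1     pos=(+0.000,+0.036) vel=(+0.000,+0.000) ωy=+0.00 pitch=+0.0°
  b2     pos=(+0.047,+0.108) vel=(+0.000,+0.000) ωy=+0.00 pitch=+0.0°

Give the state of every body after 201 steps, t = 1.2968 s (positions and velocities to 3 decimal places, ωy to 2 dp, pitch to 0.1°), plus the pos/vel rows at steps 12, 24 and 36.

State at t = 1.2968 s:
  b1     pos=(+0.000,+0.036) vel=(+0.000,+0.000) ωy=+0.00 pitch=+0.0°
  b2     pos=(+0.089,+0.036) vel=(+0.000,+0.000) ωy=+0.00 pitch=+90.0°

Key-timestep trajectory:
   step    t(s)  b1.x    b1.z    b1.vx   b1.vz   b2.x    b2.z    b2.vx   b2.vz 
     12  0.0774   +0.000  +0.036  -0.001  +0.001   +0.054  +0.105  +0.212  -0.091
     24  0.1548   +0.000  +0.036  +0.000  +0.000   +0.079  +0.075  +0.357  -0.916
     36  0.2323   +0.000  +0.036  +0.000  +0.000   +0.090  +0.034  -0.042  +0.119


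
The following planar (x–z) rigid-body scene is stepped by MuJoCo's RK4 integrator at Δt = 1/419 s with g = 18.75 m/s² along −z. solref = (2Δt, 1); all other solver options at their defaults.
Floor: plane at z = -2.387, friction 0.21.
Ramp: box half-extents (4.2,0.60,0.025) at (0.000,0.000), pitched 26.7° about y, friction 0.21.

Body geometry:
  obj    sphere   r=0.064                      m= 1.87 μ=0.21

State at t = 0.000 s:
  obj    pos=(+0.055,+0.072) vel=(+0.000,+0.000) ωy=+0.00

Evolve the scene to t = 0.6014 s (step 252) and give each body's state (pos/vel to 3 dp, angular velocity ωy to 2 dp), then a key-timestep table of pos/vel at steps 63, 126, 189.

State at t = 0.6014 s:
  obj    pos=(+1.027,-0.417) vel=(+3.234,-1.626) ωy=+56.54

Key-timestep trajectory:
   step    t(s)  obj.x    obj.z    obj.vx   obj.vz 
     63  0.1504   +0.116  +0.041  +0.809  -0.407
    126  0.3007   +0.298  -0.050  +1.617  -0.813
    189  0.4511   +0.602  -0.203  +2.425  -1.220


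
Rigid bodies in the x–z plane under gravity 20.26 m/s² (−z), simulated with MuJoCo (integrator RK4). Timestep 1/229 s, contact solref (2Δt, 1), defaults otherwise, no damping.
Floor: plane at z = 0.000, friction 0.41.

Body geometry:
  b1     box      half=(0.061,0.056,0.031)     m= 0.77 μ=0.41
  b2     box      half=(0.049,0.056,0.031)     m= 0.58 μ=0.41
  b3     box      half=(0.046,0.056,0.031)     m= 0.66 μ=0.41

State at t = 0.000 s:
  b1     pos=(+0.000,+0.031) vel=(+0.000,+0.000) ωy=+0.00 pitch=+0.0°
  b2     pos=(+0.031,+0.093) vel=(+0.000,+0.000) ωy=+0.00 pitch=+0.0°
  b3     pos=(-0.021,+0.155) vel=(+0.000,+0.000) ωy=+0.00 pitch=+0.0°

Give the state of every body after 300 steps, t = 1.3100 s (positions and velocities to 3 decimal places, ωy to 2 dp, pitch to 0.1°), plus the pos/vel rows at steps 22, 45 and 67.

State at t = 1.3100 s:
  b1     pos=(+0.000,+0.031) vel=(+0.000,+0.000) ωy=+0.00 pitch=+0.0°
  b2     pos=(+0.031,+0.093) vel=(+0.000,+0.000) ωy=+0.00 pitch=+0.0°
  b3     pos=(-0.140,+0.031) vel=(+0.000,+0.000) ωy=+0.00 pitch=+180.0°

Key-timestep trajectory:
   step    t(s)  b1.x    b1.z    b1.vx   b1.vz   b2.x    b2.z    b2.vx   b2.vz   b3.x    b3.z    b3.vx   b3.vz 
     22  0.0961   +0.000  +0.031  +0.000  +0.000   +0.031  +0.093  +0.001  +0.000   -0.026  +0.154  -0.136  -0.045
     45  0.1965   +0.000  +0.031  +0.000  +0.000   +0.031  +0.093  +0.000  +0.000   -0.054  +0.122  -0.367  -0.981
     67  0.2926   +0.000  +0.031  +0.000  +0.000   +0.031  +0.093  +0.000  +0.000   -0.125  +0.056  -0.792  -1.416


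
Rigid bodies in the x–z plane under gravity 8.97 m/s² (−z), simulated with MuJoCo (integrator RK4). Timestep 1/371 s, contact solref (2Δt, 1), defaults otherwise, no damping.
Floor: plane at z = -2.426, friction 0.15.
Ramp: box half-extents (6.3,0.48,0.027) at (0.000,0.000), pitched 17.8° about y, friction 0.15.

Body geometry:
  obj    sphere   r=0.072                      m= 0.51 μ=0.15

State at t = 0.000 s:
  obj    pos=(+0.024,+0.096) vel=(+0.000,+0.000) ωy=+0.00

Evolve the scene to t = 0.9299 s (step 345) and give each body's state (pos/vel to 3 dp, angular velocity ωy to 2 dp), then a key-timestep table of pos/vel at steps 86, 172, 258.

State at t = 0.9299 s:
  obj    pos=(+0.830,-0.163) vel=(+1.734,-0.557) ωy=+25.29

Key-timestep trajectory:
   step    t(s)  obj.x    obj.z    obj.vx   obj.vz 
     86  0.2318   +0.074  +0.080  +0.432  -0.139
    172  0.4636   +0.225  +0.032  +0.865  -0.278
    258  0.6954   +0.475  -0.049  +1.297  -0.416


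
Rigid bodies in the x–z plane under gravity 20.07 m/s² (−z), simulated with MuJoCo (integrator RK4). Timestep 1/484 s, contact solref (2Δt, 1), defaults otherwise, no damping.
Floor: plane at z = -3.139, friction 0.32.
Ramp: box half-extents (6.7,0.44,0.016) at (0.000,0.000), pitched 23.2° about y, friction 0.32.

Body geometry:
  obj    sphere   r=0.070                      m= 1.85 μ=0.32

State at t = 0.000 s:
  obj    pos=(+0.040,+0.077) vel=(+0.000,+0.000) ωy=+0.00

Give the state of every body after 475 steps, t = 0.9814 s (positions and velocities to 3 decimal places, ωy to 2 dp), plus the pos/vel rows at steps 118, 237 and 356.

State at t = 0.9814 s:
  obj    pos=(+2.540,-0.995) vel=(+5.094,-2.183) ωy=+79.17

Key-timestep trajectory:
   step    t(s)  obj.x    obj.z    obj.vx   obj.vz 
    118  0.2438   +0.194  +0.010  +1.266  -0.542
    237  0.4897   +0.662  -0.190  +2.542  -1.089
    356  0.7355   +1.444  -0.525  +3.818  -1.636


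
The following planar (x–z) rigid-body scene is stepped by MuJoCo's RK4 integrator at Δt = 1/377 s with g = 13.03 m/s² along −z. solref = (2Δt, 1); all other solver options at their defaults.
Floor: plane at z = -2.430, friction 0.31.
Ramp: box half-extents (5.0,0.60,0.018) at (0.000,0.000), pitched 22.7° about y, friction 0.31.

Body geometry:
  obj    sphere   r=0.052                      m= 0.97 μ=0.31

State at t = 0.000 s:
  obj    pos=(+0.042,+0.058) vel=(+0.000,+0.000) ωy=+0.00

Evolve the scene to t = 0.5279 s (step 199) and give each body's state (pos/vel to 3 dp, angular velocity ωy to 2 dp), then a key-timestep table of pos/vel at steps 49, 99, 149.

State at t = 0.5279 s:
  obj    pos=(+0.504,-0.135) vel=(+1.749,-0.732) ωy=+36.45

Key-timestep trajectory:
   step    t(s)  obj.x    obj.z    obj.vx   obj.vz 
     49  0.1300   +0.070  +0.047  +0.431  -0.180
     99  0.2626   +0.156  +0.010  +0.870  -0.364
    149  0.3952   +0.301  -0.050  +1.310  -0.548


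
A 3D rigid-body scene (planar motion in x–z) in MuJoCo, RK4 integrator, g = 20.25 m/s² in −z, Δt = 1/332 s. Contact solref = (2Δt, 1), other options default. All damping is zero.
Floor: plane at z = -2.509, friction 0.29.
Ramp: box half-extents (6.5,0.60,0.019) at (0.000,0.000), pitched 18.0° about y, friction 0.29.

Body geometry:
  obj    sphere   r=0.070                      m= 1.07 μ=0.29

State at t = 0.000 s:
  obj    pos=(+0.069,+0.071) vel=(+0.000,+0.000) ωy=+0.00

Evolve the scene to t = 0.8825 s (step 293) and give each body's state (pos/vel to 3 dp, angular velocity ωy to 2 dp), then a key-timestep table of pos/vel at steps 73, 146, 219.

State at t = 0.8825 s:
  obj    pos=(+1.725,-0.467) vel=(+3.752,-1.219) ωy=+56.35

Key-timestep trajectory:
   step    t(s)  obj.x    obj.z    obj.vx   obj.vz 
     73  0.2199   +0.172  +0.038  +0.935  -0.304
    146  0.4398   +0.480  -0.062  +1.870  -0.607
    219  0.6596   +0.994  -0.229  +2.804  -0.911


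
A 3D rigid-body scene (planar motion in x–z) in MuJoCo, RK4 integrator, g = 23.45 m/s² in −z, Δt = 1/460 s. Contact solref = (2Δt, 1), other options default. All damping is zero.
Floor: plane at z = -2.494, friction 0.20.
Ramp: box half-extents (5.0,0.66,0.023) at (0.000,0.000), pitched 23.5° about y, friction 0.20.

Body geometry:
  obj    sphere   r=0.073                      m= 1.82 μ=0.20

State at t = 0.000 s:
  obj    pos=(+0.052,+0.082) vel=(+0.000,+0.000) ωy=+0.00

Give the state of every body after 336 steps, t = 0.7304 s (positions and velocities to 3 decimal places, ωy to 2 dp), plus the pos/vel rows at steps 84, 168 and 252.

State at t = 0.7304 s:
  obj    pos=(+1.686,-0.628) vel=(+4.474,-1.945) ωy=+66.82

Key-timestep trajectory:
   step    t(s)  obj.x    obj.z    obj.vx   obj.vz 
     84  0.1826   +0.154  +0.038  +1.119  -0.486
    168  0.3652   +0.461  -0.096  +2.237  -0.973
    252  0.5478   +0.971  -0.318  +3.356  -1.459


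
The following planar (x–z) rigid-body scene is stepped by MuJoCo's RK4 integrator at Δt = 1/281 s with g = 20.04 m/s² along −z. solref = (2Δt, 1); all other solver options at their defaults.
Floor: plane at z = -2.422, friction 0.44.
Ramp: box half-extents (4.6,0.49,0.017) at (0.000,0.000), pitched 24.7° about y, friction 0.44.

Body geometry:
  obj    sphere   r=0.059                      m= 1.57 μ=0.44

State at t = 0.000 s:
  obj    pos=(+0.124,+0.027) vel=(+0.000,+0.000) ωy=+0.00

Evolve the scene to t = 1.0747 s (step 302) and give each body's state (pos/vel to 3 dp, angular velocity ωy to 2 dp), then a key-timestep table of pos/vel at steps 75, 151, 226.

State at t = 1.0747 s:
  obj    pos=(+3.262,-1.417) vel=(+5.840,-2.686) ωy=+108.95

Key-timestep trajectory:
   step    t(s)  obj.x    obj.z    obj.vx   obj.vz 
     75  0.2669   +0.318  -0.062  +1.451  -0.667
    151  0.5374   +0.909  -0.334  +2.920  -1.343
    226  0.8043   +1.882  -0.782  +4.371  -2.010


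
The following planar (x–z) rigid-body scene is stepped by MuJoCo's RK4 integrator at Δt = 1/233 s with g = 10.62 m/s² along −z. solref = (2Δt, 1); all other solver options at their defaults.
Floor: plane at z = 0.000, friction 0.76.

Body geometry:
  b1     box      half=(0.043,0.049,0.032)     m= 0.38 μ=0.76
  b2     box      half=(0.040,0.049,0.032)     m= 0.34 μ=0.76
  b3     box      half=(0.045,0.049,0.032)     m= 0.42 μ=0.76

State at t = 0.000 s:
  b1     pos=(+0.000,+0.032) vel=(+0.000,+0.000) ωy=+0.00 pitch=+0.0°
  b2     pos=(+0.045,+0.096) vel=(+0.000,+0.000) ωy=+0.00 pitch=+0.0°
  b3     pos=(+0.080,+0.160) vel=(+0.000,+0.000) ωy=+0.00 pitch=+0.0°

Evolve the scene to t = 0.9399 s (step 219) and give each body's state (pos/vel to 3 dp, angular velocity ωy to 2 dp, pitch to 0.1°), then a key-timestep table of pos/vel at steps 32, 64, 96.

State at t = 0.9399 s:
  b1     pos=(+0.000,+0.032) vel=(+0.000,+0.000) ωy=+0.00 pitch=+0.0°
  b2     pos=(+0.083,+0.040) vel=(+0.000,+0.000) ωy=+0.00 pitch=+90.0°
  b3     pos=(+0.262,+0.032) vel=(+0.000,+0.000) ωy=+0.00 pitch=+180.0°

Key-timestep trajectory:
   step    t(s)  b1.x    b1.z    b1.vx   b1.vz   b2.x    b2.z    b2.vx   b2.vz   b3.x    b3.z    b3.vx   b3.vz 
     32  0.1373   +0.000  +0.032  -0.001  +0.000   +0.055  +0.093  +0.168  -0.069   +0.110  +0.142  +0.443  -0.382
     64  0.2747   +0.000  +0.032  +0.000  +0.000   +0.085  +0.038  -0.072  -0.030   +0.185  +0.045  +0.665  -0.195
     96  0.4120   +0.000  +0.032  +0.000  +0.000   +0.083  +0.040  +0.000  +0.000   +0.236  +0.052  +0.391  -0.146


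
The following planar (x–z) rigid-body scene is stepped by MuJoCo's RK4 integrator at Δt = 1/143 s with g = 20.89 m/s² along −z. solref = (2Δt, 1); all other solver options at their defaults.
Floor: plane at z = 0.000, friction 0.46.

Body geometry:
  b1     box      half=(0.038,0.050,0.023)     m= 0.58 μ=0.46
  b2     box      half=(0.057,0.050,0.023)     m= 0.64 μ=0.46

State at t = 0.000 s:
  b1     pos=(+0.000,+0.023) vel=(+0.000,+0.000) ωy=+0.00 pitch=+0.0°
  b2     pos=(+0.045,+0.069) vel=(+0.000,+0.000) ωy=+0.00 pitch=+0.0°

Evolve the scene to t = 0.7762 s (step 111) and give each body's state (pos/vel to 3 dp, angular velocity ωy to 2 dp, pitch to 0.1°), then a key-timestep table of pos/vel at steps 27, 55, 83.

State at t = 0.7762 s:
  b1     pos=(-0.001,+0.023) vel=(-0.001,+0.000) ωy=+0.00 pitch=+0.0°
  b2     pos=(+0.059,+0.057) vel=(+0.000,-0.001) ωy=-0.04 pitch=+45.5°

Key-timestep trajectory:
   step    t(s)  b1.x    b1.z    b1.vx   b1.vz   b2.x    b2.z    b2.vx   b2.vz 
     27  0.1888   +0.000  +0.023  +0.000  +0.000   +0.067  +0.060  -0.008  +0.019
     55  0.3846   +0.000  +0.023  -0.001  +0.000   +0.059  +0.057  +0.000  -0.001
     83  0.5804   -0.001  +0.023  -0.001  +0.000   +0.059  +0.057  +0.000  -0.001


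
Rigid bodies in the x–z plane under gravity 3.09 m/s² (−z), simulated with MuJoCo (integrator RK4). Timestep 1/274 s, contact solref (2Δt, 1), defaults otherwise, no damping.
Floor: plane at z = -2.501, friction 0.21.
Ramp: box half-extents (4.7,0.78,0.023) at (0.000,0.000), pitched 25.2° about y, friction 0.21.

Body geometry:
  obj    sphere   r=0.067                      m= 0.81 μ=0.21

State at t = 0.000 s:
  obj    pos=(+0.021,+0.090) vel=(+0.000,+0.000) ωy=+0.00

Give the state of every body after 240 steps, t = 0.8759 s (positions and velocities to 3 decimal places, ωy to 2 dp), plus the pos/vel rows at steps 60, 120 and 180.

State at t = 0.8759 s:
  obj    pos=(+0.347,-0.064) vel=(+0.745,-0.351) ωy=+12.28

Key-timestep trajectory:
   step    t(s)  obj.x    obj.z    obj.vx   obj.vz 
     60  0.2190   +0.041  +0.080  +0.186  -0.088
    120  0.4380   +0.102  +0.051  +0.372  -0.175
    180  0.6569   +0.204  +0.003  +0.559  -0.263


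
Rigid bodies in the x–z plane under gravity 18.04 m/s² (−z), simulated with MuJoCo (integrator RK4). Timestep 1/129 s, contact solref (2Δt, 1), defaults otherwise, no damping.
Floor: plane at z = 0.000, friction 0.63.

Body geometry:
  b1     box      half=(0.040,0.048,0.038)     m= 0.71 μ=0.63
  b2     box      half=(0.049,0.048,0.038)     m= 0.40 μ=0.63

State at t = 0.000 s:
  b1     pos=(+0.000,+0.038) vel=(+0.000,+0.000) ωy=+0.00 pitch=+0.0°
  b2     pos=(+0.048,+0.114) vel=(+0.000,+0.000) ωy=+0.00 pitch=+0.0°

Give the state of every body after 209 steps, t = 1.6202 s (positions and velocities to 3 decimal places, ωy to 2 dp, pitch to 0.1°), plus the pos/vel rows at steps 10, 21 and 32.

State at t = 1.6202 s:
  b1     pos=(+0.000,+0.038) vel=(+0.000,+0.000) ωy=+0.00 pitch=+0.0°
  b2     pos=(+0.095,+0.049) vel=(+0.000,+0.000) ωy=+0.00 pitch=+90.0°

Key-timestep trajectory:
   step    t(s)  b1.x    b1.z    b1.vx   b1.vz   b2.x    b2.z    b2.vx   b2.vz 
     10  0.0775   +0.000  +0.038  +0.000  +0.003   +0.054  +0.112  +0.182  -0.063
     21  0.1628   +0.000  +0.038  +0.000  +0.000   +0.080  +0.085  +0.361  -0.819
     32  0.2481   +0.000  +0.038  +0.000  +0.000   +0.096  +0.047  -0.035  +0.084


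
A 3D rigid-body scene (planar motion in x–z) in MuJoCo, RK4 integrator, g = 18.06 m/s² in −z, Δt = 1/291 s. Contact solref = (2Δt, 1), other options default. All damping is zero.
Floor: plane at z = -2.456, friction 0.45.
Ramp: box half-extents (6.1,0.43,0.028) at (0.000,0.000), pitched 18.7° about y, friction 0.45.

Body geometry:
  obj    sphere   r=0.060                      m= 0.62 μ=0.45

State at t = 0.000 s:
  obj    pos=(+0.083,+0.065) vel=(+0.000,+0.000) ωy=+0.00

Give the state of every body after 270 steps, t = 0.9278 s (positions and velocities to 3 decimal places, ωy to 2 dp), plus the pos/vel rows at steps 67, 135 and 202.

State at t = 0.9278 s:
  obj    pos=(+1.769,-0.506) vel=(+3.635,-1.230) ωy=+63.95

Key-timestep trajectory:
   step    t(s)  obj.x    obj.z    obj.vx   obj.vz 
     67  0.2302   +0.187  +0.030  +0.902  -0.305
    135  0.4639   +0.505  -0.078  +1.817  -0.615
    202  0.6942   +1.027  -0.255  +2.719  -0.920


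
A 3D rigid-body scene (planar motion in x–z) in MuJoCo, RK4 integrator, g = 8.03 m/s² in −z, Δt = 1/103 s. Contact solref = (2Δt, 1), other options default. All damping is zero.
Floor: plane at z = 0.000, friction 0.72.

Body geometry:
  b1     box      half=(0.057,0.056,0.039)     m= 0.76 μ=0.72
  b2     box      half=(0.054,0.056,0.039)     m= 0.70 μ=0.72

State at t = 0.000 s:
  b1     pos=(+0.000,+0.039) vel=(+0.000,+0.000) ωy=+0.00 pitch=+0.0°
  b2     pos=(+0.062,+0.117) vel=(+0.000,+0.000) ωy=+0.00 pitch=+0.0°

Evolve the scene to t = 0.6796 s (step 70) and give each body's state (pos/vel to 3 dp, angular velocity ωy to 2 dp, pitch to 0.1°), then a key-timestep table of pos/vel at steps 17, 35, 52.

State at t = 0.6796 s:
  b1     pos=(+0.000,+0.039) vel=(+0.000,+0.000) ωy=+0.00 pitch=+0.0°
  b2     pos=(+0.111,+0.054) vel=(-0.001,+0.001) ωy=-0.02 pitch=+90.0°

Key-timestep trajectory:
   step    t(s)  b1.x    b1.z    b1.vx   b1.vz   b2.x    b2.z    b2.vx   b2.vz 
     17  0.1650   +0.000  +0.039  +0.000  +0.000   +0.071  +0.115  +0.124  -0.043
     35  0.3398   +0.000  +0.039  +0.000  +0.000   +0.107  +0.058  +0.297  -0.769
     52  0.5049   +0.000  +0.039  +0.000  +0.000   +0.109  +0.053  -0.079  +0.010


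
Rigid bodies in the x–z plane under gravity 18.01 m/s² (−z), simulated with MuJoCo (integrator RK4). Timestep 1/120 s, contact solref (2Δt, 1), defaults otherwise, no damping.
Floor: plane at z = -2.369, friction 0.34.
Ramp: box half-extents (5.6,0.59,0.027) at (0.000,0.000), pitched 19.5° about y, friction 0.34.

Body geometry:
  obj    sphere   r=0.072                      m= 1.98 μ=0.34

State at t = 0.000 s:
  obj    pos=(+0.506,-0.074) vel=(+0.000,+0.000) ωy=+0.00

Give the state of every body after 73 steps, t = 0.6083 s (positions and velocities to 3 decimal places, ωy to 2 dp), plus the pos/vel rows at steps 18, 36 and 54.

State at t = 0.6083 s:
  obj    pos=(+1.255,-0.339) vel=(+2.462,-0.872) ωy=+36.27

Key-timestep trajectory:
   step    t(s)  obj.x    obj.z    obj.vx   obj.vz 
     18  0.1500   +0.552  -0.090  +0.607  -0.215
     36  0.3000   +0.688  -0.139  +1.214  -0.430
     54  0.4500   +0.916  -0.219  +1.822  -0.645


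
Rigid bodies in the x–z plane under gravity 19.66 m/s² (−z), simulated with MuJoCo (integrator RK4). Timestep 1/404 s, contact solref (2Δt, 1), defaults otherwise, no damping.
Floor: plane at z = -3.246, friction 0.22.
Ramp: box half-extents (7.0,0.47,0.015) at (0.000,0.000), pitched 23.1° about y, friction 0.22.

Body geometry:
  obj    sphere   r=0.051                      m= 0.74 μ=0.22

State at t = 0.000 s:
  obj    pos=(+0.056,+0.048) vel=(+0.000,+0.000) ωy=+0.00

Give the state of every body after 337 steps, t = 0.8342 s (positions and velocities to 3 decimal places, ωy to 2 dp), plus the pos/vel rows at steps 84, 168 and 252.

State at t = 0.8342 s:
  obj    pos=(+1.819,-0.704) vel=(+4.227,-1.803) ωy=+90.10

Key-timestep trajectory:
   step    t(s)  obj.x    obj.z    obj.vx   obj.vz 
     84  0.2079   +0.166  +0.001  +1.054  -0.450
    168  0.4158   +0.494  -0.139  +2.108  -0.899
    252  0.6238   +1.042  -0.373  +3.161  -1.348


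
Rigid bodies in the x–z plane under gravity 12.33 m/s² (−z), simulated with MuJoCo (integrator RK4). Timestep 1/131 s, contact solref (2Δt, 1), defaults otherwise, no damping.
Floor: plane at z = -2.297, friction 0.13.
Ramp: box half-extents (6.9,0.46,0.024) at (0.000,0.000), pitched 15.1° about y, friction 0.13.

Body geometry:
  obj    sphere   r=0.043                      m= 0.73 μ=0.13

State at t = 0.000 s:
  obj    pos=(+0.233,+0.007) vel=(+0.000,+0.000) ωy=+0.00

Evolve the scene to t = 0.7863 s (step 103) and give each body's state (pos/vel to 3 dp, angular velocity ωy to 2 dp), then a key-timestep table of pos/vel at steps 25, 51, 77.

State at t = 0.7863 s:
  obj    pos=(+0.918,-0.178) vel=(+1.742,-0.470) ωy=+41.93

Key-timestep trajectory:
   step    t(s)  obj.x    obj.z    obj.vx   obj.vz 
     25  0.1908   +0.273  -0.004  +0.423  -0.114
     51  0.3893   +0.401  -0.039  +0.862  -0.233
     77  0.5878   +0.616  -0.097  +1.302  -0.351


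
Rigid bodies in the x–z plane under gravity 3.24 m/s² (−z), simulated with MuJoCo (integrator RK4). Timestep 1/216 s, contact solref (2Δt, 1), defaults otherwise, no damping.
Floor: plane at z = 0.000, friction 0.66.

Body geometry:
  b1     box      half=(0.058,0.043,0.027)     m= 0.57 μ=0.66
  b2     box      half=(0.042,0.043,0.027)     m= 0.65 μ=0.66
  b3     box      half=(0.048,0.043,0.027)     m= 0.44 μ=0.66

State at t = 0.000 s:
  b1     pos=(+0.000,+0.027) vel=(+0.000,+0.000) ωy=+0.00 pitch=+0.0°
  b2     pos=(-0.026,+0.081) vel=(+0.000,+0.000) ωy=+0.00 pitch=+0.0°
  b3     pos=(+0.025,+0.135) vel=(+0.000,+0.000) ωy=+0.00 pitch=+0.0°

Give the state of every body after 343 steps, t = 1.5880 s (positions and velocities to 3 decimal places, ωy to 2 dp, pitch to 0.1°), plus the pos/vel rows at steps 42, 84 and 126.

State at t = 1.5880 s:
  b1     pos=(+0.000,+0.027) vel=(+0.000,+0.000) ωy=+0.00 pitch=+0.0°
  b2     pos=(-0.026,+0.081) vel=(+0.000,+0.000) ωy=+0.00 pitch=+0.0°
  b3     pos=(+0.136,+0.027) vel=(+0.000,+0.000) ωy=+0.00 pitch=+180.0°

Key-timestep trajectory:
   step    t(s)  b1.x    b1.z    b1.vx   b1.vz   b2.x    b2.z    b2.vx   b2.vz   b3.x    b3.z    b3.vx   b3.vz 
     42  0.1944   +0.000  +0.027  +0.000  +0.000   -0.026  +0.081  +0.000  +0.000   +0.034  +0.130  +0.093  -0.071
     84  0.3889   +0.000  +0.027  +0.000  +0.000   -0.026  +0.081  +0.000  +0.000   +0.060  +0.107  +0.199  -0.061
    126  0.5833   +0.000  +0.027  +0.000  +0.000   -0.026  +0.081  +0.000  +0.000   +0.107  +0.073  +0.254  -0.409


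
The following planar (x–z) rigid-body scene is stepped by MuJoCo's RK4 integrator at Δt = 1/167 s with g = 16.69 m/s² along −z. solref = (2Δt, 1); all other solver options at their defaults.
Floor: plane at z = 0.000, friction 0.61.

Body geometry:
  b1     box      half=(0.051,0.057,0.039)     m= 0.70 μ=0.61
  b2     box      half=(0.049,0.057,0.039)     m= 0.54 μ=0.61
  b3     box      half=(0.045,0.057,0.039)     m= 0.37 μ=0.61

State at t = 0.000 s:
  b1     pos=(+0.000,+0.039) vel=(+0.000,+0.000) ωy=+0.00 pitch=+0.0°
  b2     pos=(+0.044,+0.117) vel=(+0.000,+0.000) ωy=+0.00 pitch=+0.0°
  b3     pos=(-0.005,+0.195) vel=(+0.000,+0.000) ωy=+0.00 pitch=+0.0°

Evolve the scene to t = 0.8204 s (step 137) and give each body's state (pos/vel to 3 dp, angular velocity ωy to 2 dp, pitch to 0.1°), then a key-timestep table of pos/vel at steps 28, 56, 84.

State at t = 0.8204 s:
  b1     pos=(+0.000,+0.039) vel=(+0.000,+0.000) ωy=+0.00 pitch=+0.0°
  b2     pos=(+0.044,+0.117) vel=(+0.000,+0.000) ωy=+0.00 pitch=+0.1°
  b3     pos=(-0.120,+0.039) vel=(+0.000,+0.000) ωy=+0.00 pitch=+180.0°

Key-timestep trajectory:
   step    t(s)  b1.x    b1.z    b1.vx   b1.vz   b2.x    b2.z    b2.vx   b2.vz   b3.x    b3.z    b3.vx   b3.vz 
     28  0.1677   +0.000  +0.039  +0.000  +0.000   +0.044  +0.117  +0.000  +0.000   -0.006  +0.195  -0.014  +0.000
     56  0.3353   +0.000  +0.039  +0.000  +0.000   +0.044  +0.117  +0.001  +0.000   -0.017  +0.193  -0.185  -0.066
     84  0.5030   +0.000  +0.039  +0.000  +0.001   +0.044  +0.117  +0.001  +0.000   -0.082  +0.111  -0.647  -0.381


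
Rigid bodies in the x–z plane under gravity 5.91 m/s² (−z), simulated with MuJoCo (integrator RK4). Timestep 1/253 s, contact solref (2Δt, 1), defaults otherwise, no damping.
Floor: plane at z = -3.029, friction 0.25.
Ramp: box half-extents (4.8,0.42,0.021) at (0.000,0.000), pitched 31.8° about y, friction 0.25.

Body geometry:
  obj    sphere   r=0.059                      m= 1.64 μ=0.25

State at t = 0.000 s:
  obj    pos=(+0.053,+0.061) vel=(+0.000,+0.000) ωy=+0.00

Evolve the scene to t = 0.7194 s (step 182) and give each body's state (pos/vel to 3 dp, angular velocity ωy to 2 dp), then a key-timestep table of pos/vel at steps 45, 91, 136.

State at t = 0.7194 s:
  obj    pos=(+0.542,-0.242) vel=(+1.360,-0.843) ωy=+27.11

Key-timestep trajectory:
   step    t(s)  obj.x    obj.z    obj.vx   obj.vz 
     45  0.1779   +0.083  +0.043  +0.336  -0.209
     91  0.3597   +0.175  -0.015  +0.680  -0.422
    136  0.5375   +0.326  -0.108  +1.016  -0.630


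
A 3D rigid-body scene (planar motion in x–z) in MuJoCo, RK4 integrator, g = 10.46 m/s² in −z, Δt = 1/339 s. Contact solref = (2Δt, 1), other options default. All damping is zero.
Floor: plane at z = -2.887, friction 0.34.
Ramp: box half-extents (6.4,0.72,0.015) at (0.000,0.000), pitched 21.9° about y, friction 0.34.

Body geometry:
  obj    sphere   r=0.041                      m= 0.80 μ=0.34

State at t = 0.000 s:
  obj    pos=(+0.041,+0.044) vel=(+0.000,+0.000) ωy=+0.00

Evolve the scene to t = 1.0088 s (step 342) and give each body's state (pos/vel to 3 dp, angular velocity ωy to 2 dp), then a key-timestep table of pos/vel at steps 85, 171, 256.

State at t = 1.0088 s:
  obj    pos=(+1.357,-0.485) vel=(+2.609,-1.049) ωy=+68.56

Key-timestep trajectory:
   step    t(s)  obj.x    obj.z    obj.vx   obj.vz 
     85  0.2507   +0.122  +0.011  +0.648  -0.261
    171  0.5044   +0.370  -0.088  +1.304  -0.524
    256  0.7552   +0.778  -0.253  +1.953  -0.785


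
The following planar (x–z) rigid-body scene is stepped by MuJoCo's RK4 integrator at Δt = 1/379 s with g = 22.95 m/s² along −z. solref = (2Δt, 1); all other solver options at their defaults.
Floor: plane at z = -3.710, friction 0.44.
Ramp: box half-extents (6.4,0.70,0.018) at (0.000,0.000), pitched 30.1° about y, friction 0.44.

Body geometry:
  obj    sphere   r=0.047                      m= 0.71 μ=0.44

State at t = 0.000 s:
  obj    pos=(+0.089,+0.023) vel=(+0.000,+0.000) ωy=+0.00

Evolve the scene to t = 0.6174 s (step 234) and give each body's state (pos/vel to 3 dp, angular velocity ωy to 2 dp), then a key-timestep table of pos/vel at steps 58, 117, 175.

State at t = 0.6174 s:
  obj    pos=(+1.445,-0.762) vel=(+4.391,-2.546) ωy=+107.98

Key-timestep trajectory:
   step    t(s)  obj.x    obj.z    obj.vx   obj.vz 
     58  0.1530   +0.173  -0.025  +1.089  -0.631
    117  0.3087   +0.428  -0.173  +2.196  -1.273
    175  0.4617   +0.847  -0.416  +3.284  -1.904


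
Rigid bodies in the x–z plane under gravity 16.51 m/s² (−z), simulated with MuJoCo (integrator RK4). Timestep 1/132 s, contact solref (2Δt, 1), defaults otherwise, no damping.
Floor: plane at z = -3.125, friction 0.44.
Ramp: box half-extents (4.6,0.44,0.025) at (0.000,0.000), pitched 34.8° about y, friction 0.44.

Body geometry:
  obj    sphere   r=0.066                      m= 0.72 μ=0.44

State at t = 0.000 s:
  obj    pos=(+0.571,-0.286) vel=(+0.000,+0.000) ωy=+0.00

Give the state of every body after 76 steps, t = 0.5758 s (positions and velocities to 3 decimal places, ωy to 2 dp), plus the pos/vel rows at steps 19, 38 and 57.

State at t = 0.5758 s:
  obj    pos=(+1.487,-0.923) vel=(+3.182,-2.211) ωy=+58.69

Key-timestep trajectory:
   step    t(s)  obj.x    obj.z    obj.vx   obj.vz 
     19  0.1439   +0.628  -0.326  +0.796  -0.553
     38  0.2879   +0.800  -0.445  +1.591  -1.106
     57  0.4318   +1.086  -0.644  +2.387  -1.659


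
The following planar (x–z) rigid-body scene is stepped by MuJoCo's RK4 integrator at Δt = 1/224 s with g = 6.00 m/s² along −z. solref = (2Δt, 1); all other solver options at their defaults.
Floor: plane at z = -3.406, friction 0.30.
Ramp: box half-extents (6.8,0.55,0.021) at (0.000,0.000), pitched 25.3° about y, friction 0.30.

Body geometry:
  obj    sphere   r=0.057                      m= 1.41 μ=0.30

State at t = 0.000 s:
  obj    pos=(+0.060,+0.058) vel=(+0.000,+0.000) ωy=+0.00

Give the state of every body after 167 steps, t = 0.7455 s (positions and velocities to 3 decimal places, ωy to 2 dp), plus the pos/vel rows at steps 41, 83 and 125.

State at t = 0.7455 s:
  obj    pos=(+0.520,-0.160) vel=(+1.235,-0.584) ωy=+23.95

Key-timestep trajectory:
   step    t(s)  obj.x    obj.z    obj.vx   obj.vz 
     41  0.1830   +0.088  +0.045  +0.303  -0.143
     83  0.3705   +0.174  +0.004  +0.614  -0.290
    125  0.5580   +0.318  -0.064  +0.924  -0.437


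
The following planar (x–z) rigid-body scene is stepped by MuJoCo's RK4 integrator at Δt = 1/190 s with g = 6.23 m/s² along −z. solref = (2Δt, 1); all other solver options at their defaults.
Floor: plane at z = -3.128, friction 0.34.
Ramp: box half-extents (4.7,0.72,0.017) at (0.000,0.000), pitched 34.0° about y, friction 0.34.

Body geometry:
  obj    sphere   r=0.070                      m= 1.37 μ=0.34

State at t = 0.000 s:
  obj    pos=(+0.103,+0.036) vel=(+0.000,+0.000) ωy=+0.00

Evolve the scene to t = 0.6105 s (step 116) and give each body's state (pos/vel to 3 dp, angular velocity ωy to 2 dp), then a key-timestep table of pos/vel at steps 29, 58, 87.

State at t = 0.6105 s:
  obj    pos=(+0.487,-0.224) vel=(+1.260,-0.850) ωy=+21.70

Key-timestep trajectory:
   step    t(s)  obj.x    obj.z    obj.vx   obj.vz 
     29  0.1526   +0.127  +0.019  +0.315  -0.212
     58  0.3053   +0.199  -0.029  +0.630  -0.425
     87  0.4579   +0.319  -0.110  +0.945  -0.637


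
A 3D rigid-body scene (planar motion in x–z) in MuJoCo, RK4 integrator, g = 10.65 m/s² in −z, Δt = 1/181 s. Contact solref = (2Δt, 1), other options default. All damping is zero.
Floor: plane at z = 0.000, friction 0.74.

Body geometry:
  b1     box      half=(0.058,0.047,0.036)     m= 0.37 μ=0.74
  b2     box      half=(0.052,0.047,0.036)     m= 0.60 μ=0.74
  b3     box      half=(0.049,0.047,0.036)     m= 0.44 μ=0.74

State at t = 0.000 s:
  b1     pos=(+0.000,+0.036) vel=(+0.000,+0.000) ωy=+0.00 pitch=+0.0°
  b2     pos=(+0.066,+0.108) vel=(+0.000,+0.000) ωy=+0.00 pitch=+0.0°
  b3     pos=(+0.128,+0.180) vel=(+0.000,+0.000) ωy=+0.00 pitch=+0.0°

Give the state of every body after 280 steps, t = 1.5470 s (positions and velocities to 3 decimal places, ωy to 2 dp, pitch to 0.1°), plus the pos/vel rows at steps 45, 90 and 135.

State at t = 1.5470 s:
  b1     pos=(+0.000,+0.036) vel=(+0.000,+0.000) ωy=+0.00 pitch=+0.0°
  b2     pos=(+0.112,+0.052) vel=(+0.000,+0.000) ωy=+0.00 pitch=+90.0°
  b3     pos=(+0.241,+0.049) vel=(+0.000,+0.000) ωy=+0.00 pitch=+90.0°

Key-timestep trajectory:
   step    t(s)  b1.x    b1.z    b1.vx   b1.vz   b2.x    b2.z    b2.vx   b2.vz   b3.x    b3.z    b3.vx   b3.vz 
     45  0.2486   +0.000  +0.036  +0.000  +0.000   +0.111  +0.051  +0.565  -0.178   +0.223  +0.056  +0.525  -0.019
     90  0.4972   +0.000  +0.036  +0.000  +0.000   +0.145  +0.063  +0.010  +0.001   +0.241  +0.049  +0.066  -0.036
    135  0.7459   +0.000  +0.036  +0.000  +0.000   +0.124  +0.058  -0.263  -0.109   +0.241  +0.049  +0.000  +0.000


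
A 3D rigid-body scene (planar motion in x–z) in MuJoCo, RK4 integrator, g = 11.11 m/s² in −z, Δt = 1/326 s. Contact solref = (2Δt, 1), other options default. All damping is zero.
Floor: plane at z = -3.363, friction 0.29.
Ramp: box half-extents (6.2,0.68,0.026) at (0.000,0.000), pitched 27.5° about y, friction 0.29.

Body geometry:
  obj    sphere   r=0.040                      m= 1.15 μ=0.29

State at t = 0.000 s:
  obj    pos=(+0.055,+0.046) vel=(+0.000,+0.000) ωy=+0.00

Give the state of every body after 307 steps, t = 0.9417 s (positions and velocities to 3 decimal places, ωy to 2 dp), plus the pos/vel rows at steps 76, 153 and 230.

State at t = 0.9417 s:
  obj    pos=(+1.496,-0.704) vel=(+3.061,-1.593) ωy=+86.26

Key-timestep trajectory:
   step    t(s)  obj.x    obj.z    obj.vx   obj.vz 
     76  0.2331   +0.143  +0.000  +0.758  -0.394
    153  0.4693   +0.413  -0.141  +1.526  -0.794
    230  0.7055   +0.864  -0.375  +2.293  -1.194
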